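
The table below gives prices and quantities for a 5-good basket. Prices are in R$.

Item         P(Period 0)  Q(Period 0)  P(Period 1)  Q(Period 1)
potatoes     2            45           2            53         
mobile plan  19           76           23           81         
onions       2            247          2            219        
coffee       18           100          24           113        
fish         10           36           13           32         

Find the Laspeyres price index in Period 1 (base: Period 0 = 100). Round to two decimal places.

Laspeyres price index uses base-period quantities as weights.
ΣP(Period 1)·Q(Period 0) = 2×45 + 23×76 + 2×247 + 24×100 + 13×36 = 90 + 1748 + 494 + 2400 + 468 = 5200
ΣP(Period 0)·Q(Period 0) = 2×45 + 19×76 + 2×247 + 18×100 + 10×36 = 90 + 1444 + 494 + 1800 + 360 = 4188
Index = 5200 / 4188 × 100 = 124.1643

124.16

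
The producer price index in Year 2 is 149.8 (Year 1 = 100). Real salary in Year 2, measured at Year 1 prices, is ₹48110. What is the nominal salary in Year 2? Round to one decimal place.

72068.8

Nominal = Real × (Index/100) = 48110 × (149.8/100)
        = 48110 × 1.498 = 72068.7800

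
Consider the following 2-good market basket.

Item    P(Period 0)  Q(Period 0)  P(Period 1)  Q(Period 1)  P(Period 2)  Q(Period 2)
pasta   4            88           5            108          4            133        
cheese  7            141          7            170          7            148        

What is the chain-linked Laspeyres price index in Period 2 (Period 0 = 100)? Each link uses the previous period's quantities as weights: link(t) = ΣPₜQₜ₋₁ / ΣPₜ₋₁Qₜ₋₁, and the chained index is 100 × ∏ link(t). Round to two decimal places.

99.92

Link Period 0→Period 1:
ΣP(Period 1)Q(Period 0) = 5×88 + 7×141 = 440 + 987 = 1427
ΣP(Period 0)Q(Period 0) = 4×88 + 7×141 = 352 + 987 = 1339
link = 1427/1339 = 1.065721
Link Period 1→Period 2:
ΣP(Period 2)Q(Period 1) = 4×108 + 7×170 = 432 + 1190 = 1622
ΣP(Period 1)Q(Period 1) = 5×108 + 7×170 = 540 + 1190 = 1730
link = 1622/1730 = 0.937572
Chained index = 100 × 1.065721 × 0.937572 = 99.9190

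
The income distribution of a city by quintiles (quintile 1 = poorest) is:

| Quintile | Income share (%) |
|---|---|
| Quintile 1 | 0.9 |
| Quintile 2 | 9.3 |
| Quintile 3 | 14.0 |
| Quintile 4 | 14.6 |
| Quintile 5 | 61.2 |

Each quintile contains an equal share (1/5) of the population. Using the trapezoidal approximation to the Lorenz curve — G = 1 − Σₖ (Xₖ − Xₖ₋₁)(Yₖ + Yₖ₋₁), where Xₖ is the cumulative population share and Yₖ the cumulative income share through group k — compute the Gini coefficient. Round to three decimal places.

Cumulative income shares Yₖ: 0.0090, 0.1020, 0.2420, 0.3880, 1.0000
Σ (Xₖ−Xₖ₋₁)(Yₖ+Yₖ₋₁) = (1/5)(0.0090+0.0000) + (1/5)(0.1020+0.0090) + (1/5)(0.2420+0.1020) + (1/5)(0.3880+0.2420) + (1/5)(1.0000+0.3880)
  = 0.0018 + 0.0222 + 0.0688 + 0.1260 + 0.2776 = 0.4964
G = 1 − 0.4964 = 0.5036

0.504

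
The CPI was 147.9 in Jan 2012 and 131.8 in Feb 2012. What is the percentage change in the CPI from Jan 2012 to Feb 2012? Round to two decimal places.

-10.89%

Change = (131.8 − 147.9) / 147.9 × 100
       = -16.1 / 147.9 × 100 = -10.8857%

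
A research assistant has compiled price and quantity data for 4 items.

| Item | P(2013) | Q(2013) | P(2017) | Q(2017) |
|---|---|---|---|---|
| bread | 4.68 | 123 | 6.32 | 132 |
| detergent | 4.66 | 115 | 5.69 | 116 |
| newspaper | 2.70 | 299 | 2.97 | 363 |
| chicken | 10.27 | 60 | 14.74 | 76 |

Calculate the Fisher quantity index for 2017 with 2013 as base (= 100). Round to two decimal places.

115.19

Laspeyres component (base-period weights):
ΣP(2013)Q(2017) = 4.68×132 + 4.66×116 + 2.70×363 + 10.27×76 = 617.76 + 540.56 + 980.1 + 780.52 = 2918.94
ΣP(2013)Q(2013) = 4.68×123 + 4.66×115 + 2.70×299 + 10.27×60 = 575.64 + 535.9 + 807.3 + 616.2 = 2535.04
L = 2918.94 / 2535.04 × 100 = 115.1437
Paasche component (current-period weights):
ΣP(2017)Q(2017) = 6.32×132 + 5.69×116 + 2.97×363 + 14.74×76 = 834.24 + 660.04 + 1078.11 + 1120.24 = 3692.63
ΣP(2017)Q(2013) = 6.32×123 + 5.69×115 + 2.97×299 + 14.74×60 = 777.36 + 654.35 + 888.03 + 884.4 = 3204.14
P = 3692.63 / 3204.14 × 100 = 115.2456
Fisher = √(L × P) = √(115.1437 × 115.2456) = 115.1947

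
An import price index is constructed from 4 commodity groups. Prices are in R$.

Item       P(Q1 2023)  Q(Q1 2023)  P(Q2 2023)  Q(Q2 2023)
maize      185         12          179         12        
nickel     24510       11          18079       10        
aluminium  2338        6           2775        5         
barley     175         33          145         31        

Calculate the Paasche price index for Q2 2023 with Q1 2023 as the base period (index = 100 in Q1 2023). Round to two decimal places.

76.13

Paasche price index uses current-period quantities as weights.
ΣP(Q2 2023)·Q(Q2 2023) = 179×12 + 18079×10 + 2775×5 + 145×31 = 2148 + 180790 + 13875 + 4495 = 201308
ΣP(Q1 2023)·Q(Q2 2023) = 185×12 + 24510×10 + 2338×5 + 175×31 = 2220 + 245100 + 11690 + 5425 = 264435
Index = 201308 / 264435 × 100 = 76.1276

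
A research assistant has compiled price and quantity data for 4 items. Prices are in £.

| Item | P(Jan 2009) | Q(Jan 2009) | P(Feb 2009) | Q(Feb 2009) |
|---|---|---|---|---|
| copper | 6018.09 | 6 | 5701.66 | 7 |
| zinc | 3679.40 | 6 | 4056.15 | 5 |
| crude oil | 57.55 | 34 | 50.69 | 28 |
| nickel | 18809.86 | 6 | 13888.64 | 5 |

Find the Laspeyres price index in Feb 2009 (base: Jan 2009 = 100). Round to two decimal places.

83.01

Laspeyres price index uses base-period quantities as weights.
ΣP(Feb 2009)·Q(Jan 2009) = 5701.66×6 + 4056.15×6 + 50.69×34 + 13888.64×6 = 34209.96 + 24336.9 + 1723.46 + 83331.84 = 143602.16
ΣP(Jan 2009)·Q(Jan 2009) = 6018.09×6 + 3679.40×6 + 57.55×34 + 18809.86×6 = 36108.54 + 22076.4 + 1956.7 + 112859.16 = 173000.8
Index = 143602.16 / 173000.8 × 100 = 83.0066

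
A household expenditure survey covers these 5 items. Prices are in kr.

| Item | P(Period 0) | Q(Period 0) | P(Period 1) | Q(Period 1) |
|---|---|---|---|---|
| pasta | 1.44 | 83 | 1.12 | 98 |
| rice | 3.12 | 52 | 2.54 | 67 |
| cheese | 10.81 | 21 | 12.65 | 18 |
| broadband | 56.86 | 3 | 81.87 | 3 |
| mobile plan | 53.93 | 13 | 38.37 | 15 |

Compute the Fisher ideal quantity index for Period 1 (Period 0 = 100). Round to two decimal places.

108.99

Laspeyres component (base-period weights):
ΣP(Period 0)Q(Period 1) = 1.44×98 + 3.12×67 + 10.81×18 + 56.86×3 + 53.93×15 = 141.12 + 209.04 + 194.58 + 170.58 + 808.95 = 1524.27
ΣP(Period 0)Q(Period 0) = 1.44×83 + 3.12×52 + 10.81×21 + 56.86×3 + 53.93×13 = 119.52 + 162.24 + 227.01 + 170.58 + 701.09 = 1380.44
L = 1524.27 / 1380.44 × 100 = 110.4191
Paasche component (current-period weights):
ΣP(Period 1)Q(Period 1) = 1.12×98 + 2.54×67 + 12.65×18 + 81.87×3 + 38.37×15 = 109.76 + 170.18 + 227.7 + 245.61 + 575.55 = 1328.8
ΣP(Period 1)Q(Period 0) = 1.12×83 + 2.54×52 + 12.65×21 + 81.87×3 + 38.37×13 = 92.96 + 132.08 + 265.65 + 245.61 + 498.81 = 1235.11
P = 1328.8 / 1235.11 × 100 = 107.5856
Fisher = √(L × P) = √(110.4191 × 107.5856) = 108.9931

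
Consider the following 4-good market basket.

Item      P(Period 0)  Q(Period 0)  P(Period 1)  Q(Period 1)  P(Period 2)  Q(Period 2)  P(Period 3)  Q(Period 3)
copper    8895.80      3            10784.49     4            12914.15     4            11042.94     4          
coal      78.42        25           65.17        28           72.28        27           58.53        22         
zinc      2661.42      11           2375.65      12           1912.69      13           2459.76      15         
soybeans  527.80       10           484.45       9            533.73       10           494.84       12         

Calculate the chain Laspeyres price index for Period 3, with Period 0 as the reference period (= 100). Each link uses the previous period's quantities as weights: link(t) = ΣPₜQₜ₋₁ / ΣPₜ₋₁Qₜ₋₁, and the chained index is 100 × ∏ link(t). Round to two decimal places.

106.09

Link Period 0→Period 1:
ΣP(Period 1)Q(Period 0) = 10784.49×3 + 65.17×25 + 2375.65×11 + 484.45×10 = 32353.47 + 1629.25 + 26132.15 + 4844.5 = 64959.37
ΣP(Period 0)Q(Period 0) = 8895.80×3 + 78.42×25 + 2661.42×11 + 527.80×10 = 26687.4 + 1960.5 + 29275.62 + 5278 = 63201.52
link = 64959.37/63201.52 = 1.027813
Link Period 1→Period 2:
ΣP(Period 2)Q(Period 1) = 12914.15×4 + 72.28×28 + 1912.69×12 + 533.73×9 = 51656.6 + 2023.84 + 22952.28 + 4803.57 = 81436.29
ΣP(Period 1)Q(Period 1) = 10784.49×4 + 65.17×28 + 2375.65×12 + 484.45×9 = 43137.96 + 1824.76 + 28507.8 + 4360.05 = 77830.57
link = 81436.29/77830.57 = 1.046328
Link Period 2→Period 3:
ΣP(Period 3)Q(Period 2) = 11042.94×4 + 58.53×27 + 2459.76×13 + 494.84×10 = 44171.76 + 1580.31 + 31976.88 + 4948.4 = 82677.35
ΣP(Period 2)Q(Period 2) = 12914.15×4 + 72.28×27 + 1912.69×13 + 533.73×10 = 51656.6 + 1951.56 + 24864.97 + 5337.3 = 83810.43
link = 82677.35/83810.43 = 0.986480
Chained index = 100 × 1.027813 × 1.046328 × 0.986480 = 106.0890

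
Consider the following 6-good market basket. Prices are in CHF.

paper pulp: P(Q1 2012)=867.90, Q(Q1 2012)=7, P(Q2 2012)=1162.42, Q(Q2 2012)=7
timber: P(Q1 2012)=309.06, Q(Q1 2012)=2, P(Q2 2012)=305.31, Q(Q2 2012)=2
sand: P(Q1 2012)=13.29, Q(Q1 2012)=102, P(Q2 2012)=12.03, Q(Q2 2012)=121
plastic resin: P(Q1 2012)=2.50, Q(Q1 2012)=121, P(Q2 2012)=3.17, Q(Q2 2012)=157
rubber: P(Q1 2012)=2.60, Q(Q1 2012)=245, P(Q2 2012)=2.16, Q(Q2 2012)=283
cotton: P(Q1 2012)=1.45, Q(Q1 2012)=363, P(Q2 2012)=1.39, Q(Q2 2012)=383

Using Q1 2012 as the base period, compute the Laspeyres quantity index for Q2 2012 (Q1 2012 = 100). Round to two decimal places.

Laspeyres quantity index uses base-period prices as weights.
ΣP(Q1 2012)·Q(Q2 2012) = 867.90×7 + 309.06×2 + 13.29×121 + 2.50×157 + 2.60×283 + 1.45×383 = 6075.3 + 618.12 + 1608.09 + 392.5 + 735.8 + 555.35 = 9985.16
ΣP(Q1 2012)·Q(Q1 2012) = 867.90×7 + 309.06×2 + 13.29×102 + 2.50×121 + 2.60×245 + 1.45×363 = 6075.3 + 618.12 + 1355.58 + 302.5 + 637 + 526.35 = 9514.85
Index = 9985.16 / 9514.85 × 100 = 104.9429

104.94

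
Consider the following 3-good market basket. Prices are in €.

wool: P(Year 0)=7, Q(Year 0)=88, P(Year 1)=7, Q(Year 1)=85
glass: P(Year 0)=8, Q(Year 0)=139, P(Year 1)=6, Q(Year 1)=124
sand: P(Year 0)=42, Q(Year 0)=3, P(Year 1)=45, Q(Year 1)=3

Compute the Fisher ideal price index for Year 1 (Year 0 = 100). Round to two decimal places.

Laspeyres component (base-period weights):
ΣP(Year 1)Q(Year 0) = 7×88 + 6×139 + 45×3 = 616 + 834 + 135 = 1585
ΣP(Year 0)Q(Year 0) = 7×88 + 8×139 + 42×3 = 616 + 1112 + 126 = 1854
L = 1585 / 1854 × 100 = 85.4908
Paasche component (current-period weights):
ΣP(Year 1)Q(Year 1) = 7×85 + 6×124 + 45×3 = 595 + 744 + 135 = 1474
ΣP(Year 0)Q(Year 1) = 7×85 + 8×124 + 42×3 = 595 + 992 + 126 = 1713
P = 1474 / 1713 × 100 = 86.0479
Fisher = √(L × P) = √(85.4908 × 86.0479) = 85.7689

85.77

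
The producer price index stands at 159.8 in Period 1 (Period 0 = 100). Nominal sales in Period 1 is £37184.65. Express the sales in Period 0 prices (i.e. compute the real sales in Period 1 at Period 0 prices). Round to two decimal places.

23269.49

Real = Nominal ÷ (Index/100) = 37184.65 ÷ (159.8/100)
     = 37184.65 ÷ 1.598 = 23269.4931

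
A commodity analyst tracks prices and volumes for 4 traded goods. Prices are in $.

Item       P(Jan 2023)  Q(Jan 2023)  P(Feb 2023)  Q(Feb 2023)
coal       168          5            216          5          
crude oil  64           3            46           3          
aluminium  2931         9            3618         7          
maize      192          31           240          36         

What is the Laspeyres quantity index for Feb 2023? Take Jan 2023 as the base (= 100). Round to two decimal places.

85.31

Laspeyres quantity index uses base-period prices as weights.
ΣP(Jan 2023)·Q(Feb 2023) = 168×5 + 64×3 + 2931×7 + 192×36 = 840 + 192 + 20517 + 6912 = 28461
ΣP(Jan 2023)·Q(Jan 2023) = 168×5 + 64×3 + 2931×9 + 192×31 = 840 + 192 + 26379 + 5952 = 33363
Index = 28461 / 33363 × 100 = 85.3071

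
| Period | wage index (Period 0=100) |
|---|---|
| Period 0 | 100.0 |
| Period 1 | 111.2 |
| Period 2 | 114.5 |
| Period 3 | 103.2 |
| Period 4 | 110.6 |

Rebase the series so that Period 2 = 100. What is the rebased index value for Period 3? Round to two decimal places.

90.13

Rebased(Period 3) = 103.2 / 114.5 × 100 = 90.1310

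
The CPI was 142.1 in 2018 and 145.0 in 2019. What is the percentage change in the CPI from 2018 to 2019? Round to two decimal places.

2.04%

Change = (145.0 − 142.1) / 142.1 × 100
       = 2.9 / 142.1 × 100 = 2.0408%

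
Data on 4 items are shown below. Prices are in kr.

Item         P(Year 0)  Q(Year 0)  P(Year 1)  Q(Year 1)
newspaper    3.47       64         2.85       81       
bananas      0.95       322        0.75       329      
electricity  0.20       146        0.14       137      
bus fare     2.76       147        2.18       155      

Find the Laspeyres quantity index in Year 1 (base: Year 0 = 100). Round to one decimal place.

108.9

Laspeyres quantity index uses base-period prices as weights.
ΣP(Year 0)·Q(Year 1) = 3.47×81 + 0.95×329 + 0.20×137 + 2.76×155 = 281.07 + 312.55 + 27.4 + 427.8 = 1048.82
ΣP(Year 0)·Q(Year 0) = 3.47×64 + 0.95×322 + 0.20×146 + 2.76×147 = 222.08 + 305.9 + 29.2 + 405.72 = 962.9
Index = 1048.82 / 962.9 × 100 = 108.9230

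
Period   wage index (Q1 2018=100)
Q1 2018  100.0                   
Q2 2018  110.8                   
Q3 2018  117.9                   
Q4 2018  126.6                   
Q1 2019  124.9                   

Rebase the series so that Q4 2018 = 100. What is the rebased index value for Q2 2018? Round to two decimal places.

87.52

Rebased(Q2 2018) = 110.8 / 126.6 × 100 = 87.5197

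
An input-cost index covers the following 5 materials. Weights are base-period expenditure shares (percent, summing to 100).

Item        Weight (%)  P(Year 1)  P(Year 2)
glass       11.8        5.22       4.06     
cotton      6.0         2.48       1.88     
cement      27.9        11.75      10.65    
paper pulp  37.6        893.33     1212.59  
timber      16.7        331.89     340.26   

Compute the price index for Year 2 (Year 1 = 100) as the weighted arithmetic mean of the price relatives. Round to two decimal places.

107.17

glass: 11.8 × (4.06/5.22) = 11.8 × 0.777778 = 9.1778
cotton: 6.0 × (1.88/2.48) = 6.0 × 0.758065 = 4.5484
cement: 27.9 × (10.65/11.75) = 27.9 × 0.906383 = 25.2881
paper pulp: 37.6 × (1212.59/893.33) = 37.6 × 1.357382 = 51.0376
timber: 16.7 × (340.26/331.89) = 16.7 × 1.025219 = 17.1212
Index = Σ wᵢ·(p₁ᵢ/p₀ᵢ) = 9.1778 + 4.5484 + 25.2881 + 51.0376 + 17.1212 = 107.1730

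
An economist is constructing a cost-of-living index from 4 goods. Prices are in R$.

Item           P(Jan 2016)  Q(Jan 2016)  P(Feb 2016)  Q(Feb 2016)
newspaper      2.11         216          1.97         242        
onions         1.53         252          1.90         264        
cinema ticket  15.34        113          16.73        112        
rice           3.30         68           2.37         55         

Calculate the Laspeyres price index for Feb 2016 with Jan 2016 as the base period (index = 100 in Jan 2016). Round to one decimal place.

Laspeyres price index uses base-period quantities as weights.
ΣP(Feb 2016)·Q(Jan 2016) = 1.97×216 + 1.90×252 + 16.73×113 + 2.37×68 = 425.52 + 478.8 + 1890.49 + 161.16 = 2955.97
ΣP(Jan 2016)·Q(Jan 2016) = 2.11×216 + 1.53×252 + 15.34×113 + 3.30×68 = 455.76 + 385.56 + 1733.42 + 224.4 = 2799.14
Index = 2955.97 / 2799.14 × 100 = 105.6028

105.6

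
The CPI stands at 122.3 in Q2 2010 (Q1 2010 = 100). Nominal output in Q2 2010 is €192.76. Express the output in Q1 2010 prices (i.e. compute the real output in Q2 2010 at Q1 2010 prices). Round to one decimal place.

157.6

Real = Nominal ÷ (Index/100) = 192.76 ÷ (122.3/100)
     = 192.76 ÷ 1.223 = 157.6124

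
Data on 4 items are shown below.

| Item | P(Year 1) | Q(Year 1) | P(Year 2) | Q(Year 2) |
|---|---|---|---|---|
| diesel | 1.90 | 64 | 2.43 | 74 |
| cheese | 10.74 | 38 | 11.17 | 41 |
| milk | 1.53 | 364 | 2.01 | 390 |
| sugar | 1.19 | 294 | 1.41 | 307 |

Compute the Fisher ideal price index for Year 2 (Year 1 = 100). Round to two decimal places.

120.18

Laspeyres component (base-period weights):
ΣP(Year 2)Q(Year 1) = 2.43×64 + 11.17×38 + 2.01×364 + 1.41×294 = 155.52 + 424.46 + 731.64 + 414.54 = 1726.16
ΣP(Year 1)Q(Year 1) = 1.90×64 + 10.74×38 + 1.53×364 + 1.19×294 = 121.6 + 408.12 + 556.92 + 349.86 = 1436.5
L = 1726.16 / 1436.5 × 100 = 120.1643
Paasche component (current-period weights):
ΣP(Year 2)Q(Year 2) = 2.43×74 + 11.17×41 + 2.01×390 + 1.41×307 = 179.82 + 457.97 + 783.9 + 432.87 = 1854.56
ΣP(Year 1)Q(Year 2) = 1.90×74 + 10.74×41 + 1.53×390 + 1.19×307 = 140.6 + 440.34 + 596.7 + 365.33 = 1542.97
P = 1854.56 / 1542.97 × 100 = 120.1942
Fisher = √(L × P) = √(120.1643 × 120.1942) = 120.1792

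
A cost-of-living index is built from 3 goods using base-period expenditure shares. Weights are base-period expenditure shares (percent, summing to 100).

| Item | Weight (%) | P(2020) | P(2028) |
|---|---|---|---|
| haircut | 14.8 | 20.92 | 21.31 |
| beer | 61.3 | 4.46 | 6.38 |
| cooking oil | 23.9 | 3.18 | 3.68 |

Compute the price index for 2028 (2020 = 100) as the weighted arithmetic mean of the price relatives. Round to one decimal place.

130.4

haircut: 14.8 × (21.31/20.92) = 14.8 × 1.018642 = 15.0759
beer: 61.3 × (6.38/4.46) = 61.3 × 1.430493 = 87.6892
cooking oil: 23.9 × (3.68/3.18) = 23.9 × 1.157233 = 27.6579
Index = Σ wᵢ·(p₁ᵢ/p₀ᵢ) = 15.0759 + 87.6892 + 27.6579 = 130.4230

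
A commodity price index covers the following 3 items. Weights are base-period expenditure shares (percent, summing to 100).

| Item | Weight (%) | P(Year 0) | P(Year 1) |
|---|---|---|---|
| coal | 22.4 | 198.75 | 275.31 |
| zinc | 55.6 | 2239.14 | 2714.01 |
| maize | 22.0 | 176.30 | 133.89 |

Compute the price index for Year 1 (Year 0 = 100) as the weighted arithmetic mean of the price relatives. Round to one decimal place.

115.1

coal: 22.4 × (275.31/198.75) = 22.4 × 1.385208 = 31.0286
zinc: 55.6 × (2714.01/2239.14) = 55.6 × 1.212077 = 67.3915
maize: 22.0 × (133.89/176.30) = 22.0 × 0.759444 = 16.7078
Index = Σ wᵢ·(p₁ᵢ/p₀ᵢ) = 31.0286 + 67.3915 + 16.7078 = 115.1279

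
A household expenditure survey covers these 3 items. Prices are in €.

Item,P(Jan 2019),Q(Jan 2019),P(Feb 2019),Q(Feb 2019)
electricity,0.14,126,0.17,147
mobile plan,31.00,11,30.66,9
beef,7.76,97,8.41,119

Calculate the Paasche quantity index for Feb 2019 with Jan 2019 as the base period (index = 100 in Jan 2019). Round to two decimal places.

110.84

Paasche quantity index uses current-period prices as weights.
ΣP(Feb 2019)·Q(Feb 2019) = 0.17×147 + 30.66×9 + 8.41×119 = 24.99 + 275.94 + 1000.79 = 1301.72
ΣP(Feb 2019)·Q(Jan 2019) = 0.17×126 + 30.66×11 + 8.41×97 = 21.42 + 337.26 + 815.77 = 1174.45
Index = 1301.72 / 1174.45 × 100 = 110.8366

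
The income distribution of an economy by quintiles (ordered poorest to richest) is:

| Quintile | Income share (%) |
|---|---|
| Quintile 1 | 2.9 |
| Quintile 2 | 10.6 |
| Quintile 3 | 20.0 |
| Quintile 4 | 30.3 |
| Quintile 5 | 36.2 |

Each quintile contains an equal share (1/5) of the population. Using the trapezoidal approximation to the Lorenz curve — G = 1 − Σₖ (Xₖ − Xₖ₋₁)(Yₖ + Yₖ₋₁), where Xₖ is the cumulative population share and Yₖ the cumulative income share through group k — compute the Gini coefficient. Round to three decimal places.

Cumulative income shares Yₖ: 0.0290, 0.1350, 0.3350, 0.6380, 1.0000
Σ (Xₖ−Xₖ₋₁)(Yₖ+Yₖ₋₁) = (1/5)(0.0290+0.0000) + (1/5)(0.1350+0.0290) + (1/5)(0.3350+0.1350) + (1/5)(0.6380+0.3350) + (1/5)(1.0000+0.6380)
  = 0.0058 + 0.0328 + 0.0940 + 0.1946 + 0.3276 = 0.6548
G = 1 − 0.6548 = 0.3452

0.345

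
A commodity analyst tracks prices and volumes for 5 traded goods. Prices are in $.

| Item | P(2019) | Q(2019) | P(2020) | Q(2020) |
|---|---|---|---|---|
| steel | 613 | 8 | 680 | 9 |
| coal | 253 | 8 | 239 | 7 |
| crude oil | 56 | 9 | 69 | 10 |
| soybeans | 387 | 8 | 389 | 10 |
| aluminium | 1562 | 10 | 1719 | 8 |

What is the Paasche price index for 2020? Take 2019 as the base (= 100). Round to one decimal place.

107.9

Paasche price index uses current-period quantities as weights.
ΣP(2020)·Q(2020) = 680×9 + 239×7 + 69×10 + 389×10 + 1719×8 = 6120 + 1673 + 690 + 3890 + 13752 = 26125
ΣP(2019)·Q(2020) = 613×9 + 253×7 + 56×10 + 387×10 + 1562×8 = 5517 + 1771 + 560 + 3870 + 12496 = 24214
Index = 26125 / 24214 × 100 = 107.8921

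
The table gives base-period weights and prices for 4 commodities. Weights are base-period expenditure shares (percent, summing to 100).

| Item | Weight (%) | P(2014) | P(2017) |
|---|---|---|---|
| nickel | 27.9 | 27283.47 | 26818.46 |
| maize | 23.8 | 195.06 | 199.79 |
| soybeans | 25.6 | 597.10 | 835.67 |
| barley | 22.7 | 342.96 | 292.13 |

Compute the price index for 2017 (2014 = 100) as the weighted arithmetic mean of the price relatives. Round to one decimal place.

107.0

nickel: 27.9 × (26818.46/27283.47) = 27.9 × 0.982956 = 27.4245
maize: 23.8 × (199.79/195.06) = 23.8 × 1.024249 = 24.3771
soybeans: 25.6 × (835.67/597.10) = 25.6 × 1.399548 = 35.8284
barley: 22.7 × (292.13/342.96) = 22.7 × 0.851790 = 19.3356
Index = Σ wᵢ·(p₁ᵢ/p₀ᵢ) = 27.4245 + 24.3771 + 35.8284 + 19.3356 = 106.9657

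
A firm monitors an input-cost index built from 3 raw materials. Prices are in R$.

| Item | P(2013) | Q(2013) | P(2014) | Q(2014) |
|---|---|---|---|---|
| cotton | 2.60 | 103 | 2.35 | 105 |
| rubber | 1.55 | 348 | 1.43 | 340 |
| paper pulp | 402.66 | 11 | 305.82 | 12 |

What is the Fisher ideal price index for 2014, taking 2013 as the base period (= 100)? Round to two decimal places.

78.27

Laspeyres component (base-period weights):
ΣP(2014)Q(2013) = 2.35×103 + 1.43×348 + 305.82×11 = 242.05 + 497.64 + 3364.02 = 4103.71
ΣP(2013)Q(2013) = 2.60×103 + 1.55×348 + 402.66×11 = 267.8 + 539.4 + 4429.26 = 5236.46
L = 4103.71 / 5236.46 × 100 = 78.3680
Paasche component (current-period weights):
ΣP(2014)Q(2014) = 2.35×105 + 1.43×340 + 305.82×12 = 246.75 + 486.2 + 3669.84 = 4402.79
ΣP(2013)Q(2014) = 2.60×105 + 1.55×340 + 402.66×12 = 273 + 527 + 4831.92 = 5631.92
P = 4402.79 / 5631.92 × 100 = 78.1756
Fisher = √(L × P) = √(78.3680 × 78.1756) = 78.2718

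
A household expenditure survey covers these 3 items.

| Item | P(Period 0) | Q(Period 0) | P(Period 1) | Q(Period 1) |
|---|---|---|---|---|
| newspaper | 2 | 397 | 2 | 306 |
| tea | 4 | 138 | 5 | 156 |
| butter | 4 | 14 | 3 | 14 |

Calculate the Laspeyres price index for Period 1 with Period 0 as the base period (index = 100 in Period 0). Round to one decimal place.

108.8

Laspeyres price index uses base-period quantities as weights.
ΣP(Period 1)·Q(Period 0) = 2×397 + 5×138 + 3×14 = 794 + 690 + 42 = 1526
ΣP(Period 0)·Q(Period 0) = 2×397 + 4×138 + 4×14 = 794 + 552 + 56 = 1402
Index = 1526 / 1402 × 100 = 108.8445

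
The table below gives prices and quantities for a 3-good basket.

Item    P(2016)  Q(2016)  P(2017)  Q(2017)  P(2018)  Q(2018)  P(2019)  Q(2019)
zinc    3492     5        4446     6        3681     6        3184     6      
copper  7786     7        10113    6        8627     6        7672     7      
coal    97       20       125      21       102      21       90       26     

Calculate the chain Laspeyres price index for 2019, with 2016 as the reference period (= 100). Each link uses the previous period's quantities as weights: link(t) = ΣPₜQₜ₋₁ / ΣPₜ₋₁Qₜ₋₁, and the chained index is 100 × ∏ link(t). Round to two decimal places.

96.28

Link 2016→2017:
ΣP(2017)Q(2016) = 4446×5 + 10113×7 + 125×20 = 22230 + 70791 + 2500 = 95521
ΣP(2016)Q(2016) = 3492×5 + 7786×7 + 97×20 = 17460 + 54502 + 1940 = 73902
link = 95521/73902 = 1.292536
Link 2017→2018:
ΣP(2018)Q(2017) = 3681×6 + 8627×6 + 102×21 = 22086 + 51762 + 2142 = 75990
ΣP(2017)Q(2017) = 4446×6 + 10113×6 + 125×21 = 26676 + 60678 + 2625 = 89979
link = 75990/89979 = 0.844530
Link 2018→2019:
ΣP(2019)Q(2018) = 3184×6 + 7672×6 + 90×21 = 19104 + 46032 + 1890 = 67026
ΣP(2018)Q(2018) = 3681×6 + 8627×6 + 102×21 = 22086 + 51762 + 2142 = 75990
link = 67026/75990 = 0.882037
Chained index = 100 × 1.292536 × 0.844530 × 0.882037 = 96.2819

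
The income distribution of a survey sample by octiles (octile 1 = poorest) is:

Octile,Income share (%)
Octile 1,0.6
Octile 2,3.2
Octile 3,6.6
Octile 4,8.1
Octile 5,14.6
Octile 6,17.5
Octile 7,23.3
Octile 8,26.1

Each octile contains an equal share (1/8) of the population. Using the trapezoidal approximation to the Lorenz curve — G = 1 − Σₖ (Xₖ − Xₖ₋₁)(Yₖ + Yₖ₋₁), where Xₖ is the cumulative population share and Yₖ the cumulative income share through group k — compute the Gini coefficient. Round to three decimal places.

Cumulative income shares Yₖ: 0.0060, 0.0380, 0.1040, 0.1850, 0.3310, 0.5060, 0.7390, 1.0000
Σ (Xₖ−Xₖ₋₁)(Yₖ+Yₖ₋₁) = (1/8)(0.0060+0.0000) + (1/8)(0.0380+0.0060) + (1/8)(0.1040+0.0380) + (1/8)(0.1850+0.1040) + (1/8)(0.3310+0.1850) + (1/8)(0.5060+0.3310) + (1/8)(0.7390+0.5060) + (1/8)(1.0000+0.7390)
  = 0.0008 + 0.0055 + 0.0178 + 0.0361 + 0.0645 + 0.1046 + 0.1556 + 0.2174 = 0.6022
G = 1 − 0.6022 = 0.3978

0.398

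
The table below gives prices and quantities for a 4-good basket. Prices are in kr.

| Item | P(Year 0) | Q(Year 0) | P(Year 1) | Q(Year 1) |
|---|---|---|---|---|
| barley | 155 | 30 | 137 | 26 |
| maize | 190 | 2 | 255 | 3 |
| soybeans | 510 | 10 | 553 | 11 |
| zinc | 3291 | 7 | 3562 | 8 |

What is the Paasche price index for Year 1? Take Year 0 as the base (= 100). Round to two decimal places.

106.48

Paasche price index uses current-period quantities as weights.
ΣP(Year 1)·Q(Year 1) = 137×26 + 255×3 + 553×11 + 3562×8 = 3562 + 765 + 6083 + 28496 = 38906
ΣP(Year 0)·Q(Year 1) = 155×26 + 190×3 + 510×11 + 3291×8 = 4030 + 570 + 5610 + 26328 = 36538
Index = 38906 / 36538 × 100 = 106.4809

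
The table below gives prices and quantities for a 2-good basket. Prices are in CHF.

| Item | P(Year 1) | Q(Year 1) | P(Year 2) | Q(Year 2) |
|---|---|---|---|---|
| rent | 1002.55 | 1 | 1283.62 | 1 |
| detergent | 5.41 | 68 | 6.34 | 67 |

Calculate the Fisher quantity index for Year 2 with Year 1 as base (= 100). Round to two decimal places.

99.62

Laspeyres component (base-period weights):
ΣP(Year 1)Q(Year 2) = 1002.55×1 + 5.41×67 = 1002.55 + 362.47 = 1365.02
ΣP(Year 1)Q(Year 1) = 1002.55×1 + 5.41×68 = 1002.55 + 367.88 = 1370.43
L = 1365.02 / 1370.43 × 100 = 99.6052
Paasche component (current-period weights):
ΣP(Year 2)Q(Year 2) = 1283.62×1 + 6.34×67 = 1283.62 + 424.78 = 1708.4
ΣP(Year 2)Q(Year 1) = 1283.62×1 + 6.34×68 = 1283.62 + 431.12 = 1714.74
P = 1708.4 / 1714.74 × 100 = 99.6303
Fisher = √(L × P) = √(99.6052 × 99.6303) = 99.6177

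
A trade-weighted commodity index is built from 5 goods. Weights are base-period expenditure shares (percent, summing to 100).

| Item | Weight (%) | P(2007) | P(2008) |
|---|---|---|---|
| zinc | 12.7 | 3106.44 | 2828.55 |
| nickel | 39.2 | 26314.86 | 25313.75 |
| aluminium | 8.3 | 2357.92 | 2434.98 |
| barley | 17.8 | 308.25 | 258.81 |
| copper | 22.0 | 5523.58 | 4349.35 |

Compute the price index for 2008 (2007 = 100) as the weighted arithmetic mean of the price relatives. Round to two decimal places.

zinc: 12.7 × (2828.55/3106.44) = 12.7 × 0.910544 = 11.5639
nickel: 39.2 × (25313.75/26314.86) = 39.2 × 0.961956 = 37.7087
aluminium: 8.3 × (2434.98/2357.92) = 8.3 × 1.032681 = 8.5713
barley: 17.8 × (258.81/308.25) = 17.8 × 0.839611 = 14.9451
copper: 22.0 × (4349.35/5523.58) = 22.0 × 0.787415 = 17.3231
Index = Σ wᵢ·(p₁ᵢ/p₀ᵢ) = 11.5639 + 37.7087 + 8.5713 + 14.9451 + 17.3231 = 90.1121

90.11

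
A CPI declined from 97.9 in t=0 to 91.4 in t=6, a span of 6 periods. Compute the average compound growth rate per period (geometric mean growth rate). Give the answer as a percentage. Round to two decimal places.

Growth factor = (91.4/97.9)^(1/6) = (0.933606)^(1/6) = 0.988615
Growth rate = 0.988615 − 1 = -0.011385 = -1.1385%

-1.14%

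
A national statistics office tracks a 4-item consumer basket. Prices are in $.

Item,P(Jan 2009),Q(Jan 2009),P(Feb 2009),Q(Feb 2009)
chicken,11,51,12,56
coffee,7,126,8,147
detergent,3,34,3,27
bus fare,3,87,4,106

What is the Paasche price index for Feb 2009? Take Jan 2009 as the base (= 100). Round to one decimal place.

115.1

Paasche price index uses current-period quantities as weights.
ΣP(Feb 2009)·Q(Feb 2009) = 12×56 + 8×147 + 3×27 + 4×106 = 672 + 1176 + 81 + 424 = 2353
ΣP(Jan 2009)·Q(Feb 2009) = 11×56 + 7×147 + 3×27 + 3×106 = 616 + 1029 + 81 + 318 = 2044
Index = 2353 / 2044 × 100 = 115.1174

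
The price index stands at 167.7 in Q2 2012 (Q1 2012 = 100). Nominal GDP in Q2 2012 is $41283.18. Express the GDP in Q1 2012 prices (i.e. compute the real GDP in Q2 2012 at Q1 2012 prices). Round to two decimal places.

Real = Nominal ÷ (Index/100) = 41283.18 ÷ (167.7/100)
     = 41283.18 ÷ 1.677 = 24617.2809

24617.28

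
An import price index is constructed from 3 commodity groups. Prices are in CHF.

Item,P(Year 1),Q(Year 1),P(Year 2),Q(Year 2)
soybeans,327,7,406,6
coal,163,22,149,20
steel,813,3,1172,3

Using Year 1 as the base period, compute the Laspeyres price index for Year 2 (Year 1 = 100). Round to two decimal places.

115.90

Laspeyres price index uses base-period quantities as weights.
ΣP(Year 2)·Q(Year 1) = 406×7 + 149×22 + 1172×3 = 2842 + 3278 + 3516 = 9636
ΣP(Year 1)·Q(Year 1) = 327×7 + 163×22 + 813×3 = 2289 + 3586 + 2439 = 8314
Index = 9636 / 8314 × 100 = 115.9009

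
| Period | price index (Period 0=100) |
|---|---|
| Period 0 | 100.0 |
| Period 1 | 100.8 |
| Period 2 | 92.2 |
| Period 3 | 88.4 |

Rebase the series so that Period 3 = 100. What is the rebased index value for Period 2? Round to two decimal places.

Rebased(Period 2) = 92.2 / 88.4 × 100 = 104.2986

104.30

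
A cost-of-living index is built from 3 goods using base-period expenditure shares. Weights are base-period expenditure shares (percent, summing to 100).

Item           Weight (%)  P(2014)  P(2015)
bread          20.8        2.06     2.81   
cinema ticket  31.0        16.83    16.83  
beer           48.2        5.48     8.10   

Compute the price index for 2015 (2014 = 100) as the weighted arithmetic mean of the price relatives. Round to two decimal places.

130.62

bread: 20.8 × (2.81/2.06) = 20.8 × 1.364078 = 28.3728
cinema ticket: 31.0 × (16.83/16.83) = 31.0 × 1.000000 = 31.0000
beer: 48.2 × (8.10/5.48) = 48.2 × 1.478102 = 71.2445
Index = Σ wᵢ·(p₁ᵢ/p₀ᵢ) = 28.3728 + 31.0000 + 71.2445 = 130.6173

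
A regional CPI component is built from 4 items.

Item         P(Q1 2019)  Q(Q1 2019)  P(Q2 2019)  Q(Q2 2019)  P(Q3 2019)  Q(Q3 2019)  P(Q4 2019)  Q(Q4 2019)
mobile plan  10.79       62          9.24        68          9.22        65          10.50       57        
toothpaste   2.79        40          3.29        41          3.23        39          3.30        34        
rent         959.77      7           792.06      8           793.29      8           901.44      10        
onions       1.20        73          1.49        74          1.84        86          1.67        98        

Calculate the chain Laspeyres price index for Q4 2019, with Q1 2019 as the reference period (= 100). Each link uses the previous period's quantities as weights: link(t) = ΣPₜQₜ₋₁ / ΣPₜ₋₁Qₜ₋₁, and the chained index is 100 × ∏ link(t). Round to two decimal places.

Link Q1 2019→Q2 2019:
ΣP(Q2 2019)Q(Q1 2019) = 9.24×62 + 3.29×40 + 792.06×7 + 1.49×73 = 572.88 + 131.6 + 5544.42 + 108.77 = 6357.67
ΣP(Q1 2019)Q(Q1 2019) = 10.79×62 + 2.79×40 + 959.77×7 + 1.20×73 = 668.98 + 111.6 + 6718.39 + 87.6 = 7586.57
link = 6357.67/7586.57 = 0.838016
Link Q2 2019→Q3 2019:
ΣP(Q3 2019)Q(Q2 2019) = 9.22×68 + 3.23×41 + 793.29×8 + 1.84×74 = 626.96 + 132.43 + 6346.32 + 136.16 = 7241.87
ΣP(Q2 2019)Q(Q2 2019) = 9.24×68 + 3.29×41 + 792.06×8 + 1.49×74 = 628.32 + 134.89 + 6336.48 + 110.26 = 7209.95
link = 7241.87/7209.95 = 1.004427
Link Q3 2019→Q4 2019:
ΣP(Q4 2019)Q(Q3 2019) = 10.50×65 + 3.30×39 + 901.44×8 + 1.67×86 = 682.5 + 128.7 + 7211.52 + 143.62 = 8166.34
ΣP(Q3 2019)Q(Q3 2019) = 9.22×65 + 3.23×39 + 793.29×8 + 1.84×86 = 599.3 + 125.97 + 6346.32 + 158.24 = 7229.83
link = 8166.34/7229.83 = 1.129534
Chained index = 100 × 0.838016 × 1.004427 × 1.129534 = 95.0759

95.08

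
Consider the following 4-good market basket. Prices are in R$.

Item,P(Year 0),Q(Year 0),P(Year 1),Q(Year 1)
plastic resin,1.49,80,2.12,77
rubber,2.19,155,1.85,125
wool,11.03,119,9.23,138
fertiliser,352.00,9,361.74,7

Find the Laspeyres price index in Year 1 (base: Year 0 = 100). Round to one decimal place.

97.4

Laspeyres price index uses base-period quantities as weights.
ΣP(Year 1)·Q(Year 0) = 2.12×80 + 1.85×155 + 9.23×119 + 361.74×9 = 169.6 + 286.75 + 1098.37 + 3255.66 = 4810.38
ΣP(Year 0)·Q(Year 0) = 1.49×80 + 2.19×155 + 11.03×119 + 352.00×9 = 119.2 + 339.45 + 1312.57 + 3168 = 4939.22
Index = 4810.38 / 4939.22 × 100 = 97.3915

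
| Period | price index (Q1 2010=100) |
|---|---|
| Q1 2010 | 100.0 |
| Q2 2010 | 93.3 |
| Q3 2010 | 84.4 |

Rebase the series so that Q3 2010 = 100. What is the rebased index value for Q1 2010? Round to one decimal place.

118.5

Rebased(Q1 2010) = 100.0 / 84.4 × 100 = 118.4834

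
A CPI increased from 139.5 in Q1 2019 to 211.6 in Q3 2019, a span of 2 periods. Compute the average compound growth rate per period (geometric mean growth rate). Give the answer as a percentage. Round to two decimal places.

23.16%

Growth factor = (211.6/139.5)^(1/2) = (1.516846)^(1/2) = 1.231603
Growth rate = 1.231603 − 1 = 0.231603 = 23.1603%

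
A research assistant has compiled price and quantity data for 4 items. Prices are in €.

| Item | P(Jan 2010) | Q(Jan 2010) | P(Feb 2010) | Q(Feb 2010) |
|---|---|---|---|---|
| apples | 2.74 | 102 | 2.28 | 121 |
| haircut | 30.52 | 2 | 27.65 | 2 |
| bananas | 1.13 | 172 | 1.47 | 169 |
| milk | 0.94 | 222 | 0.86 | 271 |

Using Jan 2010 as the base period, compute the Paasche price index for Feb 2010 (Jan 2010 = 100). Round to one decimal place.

96.9

Paasche price index uses current-period quantities as weights.
ΣP(Feb 2010)·Q(Feb 2010) = 2.28×121 + 27.65×2 + 1.47×169 + 0.86×271 = 275.88 + 55.3 + 248.43 + 233.06 = 812.67
ΣP(Jan 2010)·Q(Feb 2010) = 2.74×121 + 30.52×2 + 1.13×169 + 0.94×271 = 331.54 + 61.04 + 190.97 + 254.74 = 838.29
Index = 812.67 / 838.29 × 100 = 96.9438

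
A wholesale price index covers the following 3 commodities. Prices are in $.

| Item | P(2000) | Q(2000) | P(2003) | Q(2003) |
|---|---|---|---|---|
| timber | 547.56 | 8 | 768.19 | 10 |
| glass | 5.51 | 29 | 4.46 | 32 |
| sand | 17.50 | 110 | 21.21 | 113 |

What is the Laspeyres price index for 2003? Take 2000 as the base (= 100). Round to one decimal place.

133.1

Laspeyres price index uses base-period quantities as weights.
ΣP(2003)·Q(2000) = 768.19×8 + 4.46×29 + 21.21×110 = 6145.52 + 129.34 + 2333.1 = 8607.96
ΣP(2000)·Q(2000) = 547.56×8 + 5.51×29 + 17.50×110 = 4380.48 + 159.79 + 1925 = 6465.27
Index = 8607.96 / 6465.27 × 100 = 133.1415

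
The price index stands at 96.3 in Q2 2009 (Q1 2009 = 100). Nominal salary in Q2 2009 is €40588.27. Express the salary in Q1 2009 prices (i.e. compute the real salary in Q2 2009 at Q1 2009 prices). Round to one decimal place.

Real = Nominal ÷ (Index/100) = 40588.27 ÷ (96.3/100)
     = 40588.27 ÷ 0.963 = 42147.7362

42147.7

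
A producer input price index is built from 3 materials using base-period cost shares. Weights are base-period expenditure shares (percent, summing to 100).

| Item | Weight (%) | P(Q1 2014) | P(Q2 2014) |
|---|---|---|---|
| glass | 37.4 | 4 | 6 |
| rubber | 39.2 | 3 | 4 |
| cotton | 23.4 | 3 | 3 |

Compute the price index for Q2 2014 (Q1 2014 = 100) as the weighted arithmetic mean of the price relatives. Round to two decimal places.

131.77

glass: 37.4 × (6/4) = 37.4 × 1.500000 = 56.1000
rubber: 39.2 × (4/3) = 39.2 × 1.333333 = 52.2667
cotton: 23.4 × (3/3) = 23.4 × 1.000000 = 23.4000
Index = Σ wᵢ·(p₁ᵢ/p₀ᵢ) = 56.1000 + 52.2667 + 23.4000 = 131.7667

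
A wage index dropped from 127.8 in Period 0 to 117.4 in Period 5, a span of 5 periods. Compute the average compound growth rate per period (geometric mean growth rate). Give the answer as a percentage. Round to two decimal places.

Growth factor = (117.4/127.8)^(1/5) = (0.918623)^(1/5) = 0.983167
Growth rate = 0.983167 − 1 = -0.016833 = -1.6833%

-1.68%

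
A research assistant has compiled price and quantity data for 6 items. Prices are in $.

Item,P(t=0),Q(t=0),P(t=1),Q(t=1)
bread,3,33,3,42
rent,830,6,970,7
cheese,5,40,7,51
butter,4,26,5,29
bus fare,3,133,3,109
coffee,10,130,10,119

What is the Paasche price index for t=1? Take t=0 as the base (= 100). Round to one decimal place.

Paasche price index uses current-period quantities as weights.
ΣP(t=1)·Q(t=1) = 3×42 + 970×7 + 7×51 + 5×29 + 3×109 + 10×119 = 126 + 6790 + 357 + 145 + 327 + 1190 = 8935
ΣP(t=0)·Q(t=1) = 3×42 + 830×7 + 5×51 + 4×29 + 3×109 + 10×119 = 126 + 5810 + 255 + 116 + 327 + 1190 = 7824
Index = 8935 / 7824 × 100 = 114.1999

114.2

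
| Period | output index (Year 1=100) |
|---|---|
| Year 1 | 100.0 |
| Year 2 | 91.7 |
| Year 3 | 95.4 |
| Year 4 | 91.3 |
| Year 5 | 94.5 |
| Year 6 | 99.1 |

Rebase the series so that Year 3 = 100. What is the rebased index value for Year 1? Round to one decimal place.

104.8

Rebased(Year 1) = 100.0 / 95.4 × 100 = 104.8218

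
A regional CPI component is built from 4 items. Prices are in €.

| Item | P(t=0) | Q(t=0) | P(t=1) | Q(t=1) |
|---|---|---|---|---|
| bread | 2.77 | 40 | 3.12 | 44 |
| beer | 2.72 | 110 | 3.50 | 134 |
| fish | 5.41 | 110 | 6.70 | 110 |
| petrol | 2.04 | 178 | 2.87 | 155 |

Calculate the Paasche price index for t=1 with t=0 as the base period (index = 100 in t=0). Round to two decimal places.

127.94

Paasche price index uses current-period quantities as weights.
ΣP(t=1)·Q(t=1) = 3.12×44 + 3.50×134 + 6.70×110 + 2.87×155 = 137.28 + 469 + 737 + 444.85 = 1788.13
ΣP(t=0)·Q(t=1) = 2.77×44 + 2.72×134 + 5.41×110 + 2.04×155 = 121.88 + 364.48 + 595.1 + 316.2 = 1397.66
Index = 1788.13 / 1397.66 × 100 = 127.9374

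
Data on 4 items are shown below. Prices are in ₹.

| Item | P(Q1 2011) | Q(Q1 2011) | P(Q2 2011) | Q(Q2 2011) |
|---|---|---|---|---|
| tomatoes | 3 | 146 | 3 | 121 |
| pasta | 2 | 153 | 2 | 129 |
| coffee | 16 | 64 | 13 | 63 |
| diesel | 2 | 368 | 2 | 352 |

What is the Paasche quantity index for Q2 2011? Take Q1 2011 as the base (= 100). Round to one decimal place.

Paasche quantity index uses current-period prices as weights.
ΣP(Q2 2011)·Q(Q2 2011) = 3×121 + 2×129 + 13×63 + 2×352 = 363 + 258 + 819 + 704 = 2144
ΣP(Q2 2011)·Q(Q1 2011) = 3×146 + 2×153 + 13×64 + 2×368 = 438 + 306 + 832 + 736 = 2312
Index = 2144 / 2312 × 100 = 92.7336

92.7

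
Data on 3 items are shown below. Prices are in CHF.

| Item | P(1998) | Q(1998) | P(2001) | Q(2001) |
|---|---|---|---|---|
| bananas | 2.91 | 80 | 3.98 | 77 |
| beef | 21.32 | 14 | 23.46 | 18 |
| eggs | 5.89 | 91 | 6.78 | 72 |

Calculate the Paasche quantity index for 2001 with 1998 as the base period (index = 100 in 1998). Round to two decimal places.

96.29

Paasche quantity index uses current-period prices as weights.
ΣP(2001)·Q(2001) = 3.98×77 + 23.46×18 + 6.78×72 = 306.46 + 422.28 + 488.16 = 1216.9
ΣP(2001)·Q(1998) = 3.98×80 + 23.46×14 + 6.78×91 = 318.4 + 328.44 + 616.98 = 1263.82
Index = 1216.9 / 1263.82 × 100 = 96.2874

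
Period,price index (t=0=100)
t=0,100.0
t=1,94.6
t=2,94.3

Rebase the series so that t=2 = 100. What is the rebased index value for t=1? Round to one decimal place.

100.3

Rebased(t=1) = 94.6 / 94.3 × 100 = 100.3181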